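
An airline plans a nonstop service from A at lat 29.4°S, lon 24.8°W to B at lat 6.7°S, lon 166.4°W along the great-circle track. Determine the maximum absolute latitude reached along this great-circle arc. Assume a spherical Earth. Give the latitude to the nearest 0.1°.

The great circle lies in the plane with unit normal n̂ = (p₁ × p₂)/|p₁ × p₂|.
Here n̂_z ≈ -0.686; the vertex latitude is φ_max = arccos|n̂_z| ≈ 46.7°.

≈ 46.7°S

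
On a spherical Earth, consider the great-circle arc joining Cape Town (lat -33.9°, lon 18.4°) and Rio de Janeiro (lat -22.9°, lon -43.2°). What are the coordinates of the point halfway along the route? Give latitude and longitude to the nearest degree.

≈ lat -32°, lon -14°

Convert each endpoint to a unit vector on the sphere (x = cos φ cos λ, y = cos φ sin λ, z = sin φ).
The central angle between the endpoints is δ = arccos(p₁·p₂) ≈ 0.951 rad (54.5°).
Interpolate at f = 1/2 with slerp weights a = sin((1−f)δ)/sin δ ≈ 0.562, b = sin(fδ)/sin δ ≈ 0.562.
p = a·p₁ + b·p₂ ≈ (0.821, -0.207, -0.533); φ = arcsin(p_z) ≈ -32.18°, λ = atan2(p_y, p_x) ≈ -14.18°.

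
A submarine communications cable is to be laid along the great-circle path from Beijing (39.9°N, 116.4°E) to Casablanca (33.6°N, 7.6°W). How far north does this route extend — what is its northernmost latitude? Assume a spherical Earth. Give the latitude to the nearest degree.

≈ 58°N

The great circle lies in the plane with unit normal n̂ = (p₁ × p₂)/|p₁ × p₂|.
Here n̂_z ≈ -0.530; the vertex latitude is φ_max = arccos|n̂_z| ≈ 58.0°.
Check via Clairaut: cos φ_max = |cos φ₁| · sin C = cos(39.9°)·sin(43.7°) ≈ 0.530, again giving ≈ 58.0°.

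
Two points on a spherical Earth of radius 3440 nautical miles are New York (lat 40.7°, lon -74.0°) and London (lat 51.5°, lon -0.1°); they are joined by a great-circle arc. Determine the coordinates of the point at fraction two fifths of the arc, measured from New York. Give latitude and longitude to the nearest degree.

≈ lat 51°, lon -49°

Write both endpoints as unit vectors p₁, p₂ with components (cos φ cos λ, cos φ sin λ, sin φ).
The central angle between the endpoints is δ = arccos(p₁·p₂) ≈ 0.875 rad (50.1°).
Interpolate at f = 2/5 with slerp weights a = sin((1−f)δ)/sin δ ≈ 0.653, b = sin(fδ)/sin δ ≈ 0.447.
p = a·p₁ + b·p₂ ≈ (0.415, -0.476, 0.775); φ = arcsin(p_z) ≈ 50.84°, λ = atan2(p_y, p_x) ≈ -48.97°.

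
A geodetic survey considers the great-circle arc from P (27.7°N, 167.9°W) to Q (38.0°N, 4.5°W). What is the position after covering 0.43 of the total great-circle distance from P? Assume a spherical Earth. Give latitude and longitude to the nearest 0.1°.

Write both endpoints as unit vectors p₁, p₂ with components (cos φ cos λ, cos φ sin λ, sin φ).
The central angle between the endpoints is δ = arccos(p₁·p₂) ≈ 1.963 rad (112.5°).
Interpolate at f = 0.43 with slerp weights a = sin((1−f)δ)/sin δ ≈ 0.974, b = sin(fδ)/sin δ ≈ 0.809.
p = a·p₁ + b·p₂ ≈ (-0.207, -0.231, 0.951); φ = arcsin(p_z) ≈ 71.92°, λ = atan2(p_y, p_x) ≈ -131.96°.

≈ (71.9°N, 132.0°W)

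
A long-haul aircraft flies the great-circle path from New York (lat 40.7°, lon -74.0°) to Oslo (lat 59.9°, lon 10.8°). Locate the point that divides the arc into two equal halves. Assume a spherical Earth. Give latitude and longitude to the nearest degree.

The haversine formula gives a central angle δ ≈ 0.929 rad (53.2°) between the endpoints.
Interpolate at f = 1/2 with slerp weights a = sin((1−f)δ)/sin δ ≈ 0.559, b = sin(fδ)/sin δ ≈ 0.559.
p = a·p₁ + b·p₂ ≈ (0.392, -0.355, 0.849); φ = arcsin(p_z) ≈ 58.05°, λ = atan2(p_y, p_x) ≈ -42.14°.

≈ lat 58°, lon -42°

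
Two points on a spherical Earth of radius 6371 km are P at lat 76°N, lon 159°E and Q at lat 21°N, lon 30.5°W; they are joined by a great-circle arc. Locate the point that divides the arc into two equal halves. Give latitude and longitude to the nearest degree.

From cos δ = sin φ₁ sin φ₂ + cos φ₁ cos φ₂ cos Δλ, the central angle is δ ≈ 1.446 rad (82.8°).
Interpolate at f = 1/2 with slerp weights a = sin((1−f)δ)/sin δ ≈ 0.667, b = sin(fδ)/sin δ ≈ 0.667.
p = a·p₁ + b·p₂ ≈ (0.386, -0.258, 0.886); φ = arcsin(p_z) ≈ 62.35°, λ = atan2(p_y, p_x) ≈ -33.79°.

≈ lat 62°N, lon 34°W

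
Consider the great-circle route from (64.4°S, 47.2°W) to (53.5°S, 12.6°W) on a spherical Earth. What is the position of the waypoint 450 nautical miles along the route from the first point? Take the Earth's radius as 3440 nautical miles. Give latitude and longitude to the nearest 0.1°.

≈ (61.5°S, 31.9°W)

Convert each endpoint to a unit vector on the sphere (x = cos φ cos λ, y = cos φ sin λ, z = sin φ).
The central angle between the endpoints is δ = arccos(p₁·p₂) ≈ 0.358 rad (20.5°). The total great-circle distance is δ·R ≈ 0.358 × 3440 ≈ 1232 nmi, so the target fraction is f = 450/1232 ≈ 0.365.
Interpolate at f ≈ 0.365 with slerp weights a = sin((1−f)δ)/sin δ ≈ 0.643, b = sin(fδ)/sin δ ≈ 0.372.
p = a·p₁ + b·p₂ ≈ (0.405, -0.252, -0.879); φ = arcsin(p_z) ≈ -61.52°, λ = atan2(p_y, p_x) ≈ -31.92°.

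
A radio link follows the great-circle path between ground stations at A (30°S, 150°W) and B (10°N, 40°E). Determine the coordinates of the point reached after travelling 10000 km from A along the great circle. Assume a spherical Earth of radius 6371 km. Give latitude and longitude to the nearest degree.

≈ (51°S, 76°E)

Write both endpoints as unit vectors p₁, p₂ with components (cos φ cos λ, cos φ sin λ, sin φ).
The central angle between the endpoints is δ = arccos(p₁·p₂) ≈ 2.756 rad (157.9°). The total great-circle distance is δ·R ≈ 2.756 × 6371 ≈ 17561 km, so the target fraction is f = 10000/17561 ≈ 0.569.
Interpolate at f ≈ 0.569 with slerp weights a = sin((1−f)δ)/sin δ ≈ 2.468, b = sin(fδ)/sin δ ≈ 2.662.
p = a·p₁ + b·p₂ ≈ (0.157, 0.616, -0.772); φ = arcsin(p_z) ≈ -50.51°, λ = atan2(p_y, p_x) ≈ 75.70°.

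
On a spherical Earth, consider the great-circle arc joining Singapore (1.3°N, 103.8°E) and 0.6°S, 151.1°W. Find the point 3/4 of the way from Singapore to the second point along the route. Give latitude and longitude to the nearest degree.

≈ 0°N, 177°W

The haversine formula gives a central angle δ ≈ 1.835 rad (105.1°) between the endpoints.
Interpolate at f = 3/4 with slerp weights a = sin((1−f)δ)/sin δ ≈ 0.459, b = sin(fδ)/sin δ ≈ 1.016.
p = a·p₁ + b·p₂ ≈ (-0.999, -0.046, -0.000); φ = arcsin(p_z) ≈ -0.01°, λ = atan2(p_y, p_x) ≈ -177.37°.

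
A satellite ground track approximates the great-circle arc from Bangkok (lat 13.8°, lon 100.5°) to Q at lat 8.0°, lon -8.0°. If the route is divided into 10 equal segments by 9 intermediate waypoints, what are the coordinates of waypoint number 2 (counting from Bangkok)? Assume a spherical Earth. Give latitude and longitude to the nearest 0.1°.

≈ lat 17.4°, lon 78.8°

The haversine formula gives a central angle δ ≈ 1.846 rad (105.8°) between the endpoints.
Interpolate at f = 2/10 with slerp weights a = sin((1−f)δ)/sin δ ≈ 1.035, b = sin(fδ)/sin δ ≈ 0.375.
p = a·p₁ + b·p₂ ≈ (0.185, 0.936, 0.299); φ = arcsin(p_z) ≈ 17.40°, λ = atan2(p_y, p_x) ≈ 78.84°.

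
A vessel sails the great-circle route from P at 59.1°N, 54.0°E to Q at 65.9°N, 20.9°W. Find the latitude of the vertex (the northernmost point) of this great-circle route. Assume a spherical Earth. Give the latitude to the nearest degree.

The great circle lies in the plane with unit normal n̂ = (p₁ × p₂)/|p₁ × p₂|.
Here n̂_z ≈ -0.371; the vertex latitude is φ_max = arccos|n̂_z| ≈ 68.2°.
Check via Clairaut: cos φ_max = |cos φ₁| · sin C = cos(59.1°)·sin(46.2°) ≈ 0.371, again giving ≈ 68.2°.

≈ 68°N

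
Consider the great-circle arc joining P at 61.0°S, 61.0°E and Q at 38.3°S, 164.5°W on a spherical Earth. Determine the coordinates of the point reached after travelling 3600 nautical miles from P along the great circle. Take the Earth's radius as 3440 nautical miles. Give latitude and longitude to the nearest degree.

≈ 51°S, 173°W

From cos δ = sin φ₁ sin φ₂ + cos φ₁ cos φ₂ cos Δλ, the central angle is δ ≈ 1.292 rad (74.0°). The total great-circle distance is δ·R ≈ 1.292 × 3440 ≈ 4444 nmi, so the target fraction is f = 3600/4444 ≈ 0.810.
Interpolate at f ≈ 0.810 with slerp weights a = sin((1−f)δ)/sin δ ≈ 0.253, b = sin(fδ)/sin δ ≈ 0.901.
p = a·p₁ + b·p₂ ≈ (-0.622, -0.082, -0.779); φ = arcsin(p_z) ≈ -51.17°, λ = atan2(p_y, p_x) ≈ -172.51°.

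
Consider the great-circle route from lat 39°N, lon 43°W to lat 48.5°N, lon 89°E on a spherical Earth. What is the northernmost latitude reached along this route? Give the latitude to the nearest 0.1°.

The great circle lies in the plane with unit normal n̂ = (p₁ × p₂)/|p₁ × p₂|.
Here n̂_z ≈ +0.386; the vertex latitude is φ_max = arccos|n̂_z| ≈ 67.3°.

≈ 67.3°N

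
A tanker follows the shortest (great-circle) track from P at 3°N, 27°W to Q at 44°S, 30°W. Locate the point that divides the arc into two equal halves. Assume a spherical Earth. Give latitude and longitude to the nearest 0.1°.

≈ 20.5°S, 28.3°W

The haversine formula gives a central angle δ ≈ 0.822 rad (47.1°) between the endpoints.
Interpolate at f = 1/2 with slerp weights a = sin((1−f)δ)/sin δ ≈ 0.545, b = sin(fδ)/sin δ ≈ 0.545.
p = a·p₁ + b·p₂ ≈ (0.825, -0.443, -0.350); φ = arcsin(p_z) ≈ -20.51°, λ = atan2(p_y, p_x) ≈ -28.26°.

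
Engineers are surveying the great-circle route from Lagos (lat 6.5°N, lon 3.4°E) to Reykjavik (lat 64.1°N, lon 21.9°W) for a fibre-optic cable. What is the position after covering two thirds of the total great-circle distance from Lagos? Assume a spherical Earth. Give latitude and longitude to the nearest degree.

≈ lat 46°N, lon 8°W

Write both endpoints as unit vectors p₁, p₂ with components (cos φ cos λ, cos φ sin λ, sin φ).
The central angle between the endpoints is δ = arccos(p₁·p₂) ≈ 1.054 rad (60.4°).
Interpolate at f = 2/3 with slerp weights a = sin((1−f)δ)/sin δ ≈ 0.396, b = sin(fδ)/sin δ ≈ 0.743.
p = a·p₁ + b·p₂ ≈ (0.694, -0.098, 0.713); φ = arcsin(p_z) ≈ 45.52°, λ = atan2(p_y, p_x) ≈ -8.02°.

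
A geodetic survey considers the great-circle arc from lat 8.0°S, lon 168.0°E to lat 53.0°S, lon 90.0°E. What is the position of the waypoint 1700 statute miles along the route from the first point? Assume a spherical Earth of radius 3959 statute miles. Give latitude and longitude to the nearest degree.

Write both endpoints as unit vectors p₁, p₂ with components (cos φ cos λ, cos φ sin λ, sin φ).
The central angle between the endpoints is δ = arccos(p₁·p₂) ≈ 1.334 rad (76.4°). The total great-circle distance is δ·R ≈ 1.334 × 3959 ≈ 5279 mi, so the target fraction is f = 1700/5279 ≈ 0.322.
Interpolate at f ≈ 0.322 with slerp weights a = sin((1−f)δ)/sin δ ≈ 0.809, b = sin(fδ)/sin δ ≈ 0.428.
p = a·p₁ + b·p₂ ≈ (-0.783, 0.424, -0.455); φ = arcsin(p_z) ≈ -27.04°, λ = atan2(p_y, p_x) ≈ 151.56°.

≈ lat 27°S, lon 152°E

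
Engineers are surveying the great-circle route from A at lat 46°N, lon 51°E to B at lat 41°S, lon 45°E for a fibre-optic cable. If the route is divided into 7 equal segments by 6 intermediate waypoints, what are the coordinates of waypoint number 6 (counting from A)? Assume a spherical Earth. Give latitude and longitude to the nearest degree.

The haversine formula gives a central angle δ ≈ 1.521 rad (87.2°) between the endpoints.
Interpolate at f = 6/7 with slerp weights a = sin((1−f)δ)/sin δ ≈ 0.216, b = sin(fδ)/sin δ ≈ 0.966.
p = a·p₁ + b·p₂ ≈ (0.610, 0.632, -0.478); φ = arcsin(p_z) ≈ -28.58°, λ = atan2(p_y, p_x) ≈ 46.02°.

≈ lat 29°S, lon 46°E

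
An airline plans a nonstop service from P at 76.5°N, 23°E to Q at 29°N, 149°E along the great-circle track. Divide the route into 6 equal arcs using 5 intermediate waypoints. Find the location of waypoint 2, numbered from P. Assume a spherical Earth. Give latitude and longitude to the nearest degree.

Convert each endpoint to a unit vector on the sphere (x = cos φ cos λ, y = cos φ sin λ, z = sin φ).
The central angle between the endpoints is δ = arccos(p₁·p₂) ≈ 1.212 rad (69.4°).
Interpolate at f = 2/6 with slerp weights a = sin((1−f)δ)/sin δ ≈ 0.772, b = sin(fδ)/sin δ ≈ 0.420.
p = a·p₁ + b·p₂ ≈ (-0.149, 0.260, 0.954); φ = arcsin(p_z) ≈ 72.59°, λ = atan2(p_y, p_x) ≈ 119.83°.

≈ 73°N, 120°E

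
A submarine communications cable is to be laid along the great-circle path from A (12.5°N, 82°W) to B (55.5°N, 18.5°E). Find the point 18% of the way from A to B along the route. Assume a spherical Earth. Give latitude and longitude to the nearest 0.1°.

Convert each endpoint to a unit vector on the sphere (x = cos φ cos λ, y = cos φ sin λ, z = sin φ).
The central angle between the endpoints is δ = arccos(p₁·p₂) ≈ 1.493 rad (85.5°).
Interpolate at f = 0.18 with slerp weights a = sin((1−f)δ)/sin δ ≈ 0.943, b = sin(fδ)/sin δ ≈ 0.266.
p = a·p₁ + b·p₂ ≈ (0.271, -0.864, 0.424); φ = arcsin(p_z) ≈ 25.07°, λ = atan2(p_y, p_x) ≈ -72.58°.

≈ (25.1°N, 72.6°W)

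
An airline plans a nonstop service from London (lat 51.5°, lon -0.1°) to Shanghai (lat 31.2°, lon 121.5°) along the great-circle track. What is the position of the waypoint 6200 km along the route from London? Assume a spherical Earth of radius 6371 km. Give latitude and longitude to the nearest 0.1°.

Write both endpoints as unit vectors p₁, p₂ with components (cos φ cos λ, cos φ sin λ, sin φ).
The central angle between the endpoints is δ = arccos(p₁·p₂) ≈ 1.444 rad (82.7°). The total great-circle distance is δ·R ≈ 1.444 × 6371 ≈ 9200 km, so the target fraction is f = 6200/9200 ≈ 0.674.
Interpolate at f ≈ 0.674 with slerp weights a = sin((1−f)δ)/sin δ ≈ 0.457, b = sin(fδ)/sin δ ≈ 0.833.
p = a·p₁ + b·p₂ ≈ (-0.088, 0.607, 0.790); φ = arcsin(p_z) ≈ 52.15°, λ = atan2(p_y, p_x) ≈ 98.22°.

≈ lat 52.2°, lon 98.2°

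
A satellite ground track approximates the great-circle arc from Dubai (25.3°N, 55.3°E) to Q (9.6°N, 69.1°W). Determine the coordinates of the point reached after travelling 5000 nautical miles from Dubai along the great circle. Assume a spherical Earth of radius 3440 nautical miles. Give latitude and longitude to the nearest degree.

≈ (26°N, 40°W)

Write both endpoints as unit vectors p₁, p₂ with components (cos φ cos λ, cos φ sin λ, sin φ).
The central angle between the endpoints is δ = arccos(p₁·p₂) ≈ 2.018 rad (115.6°). The total great-circle distance is δ·R ≈ 2.018 × 3440 ≈ 6942 nmi, so the target fraction is f = 5000/6942 ≈ 0.720.
Interpolate at f ≈ 0.720 with slerp weights a = sin((1−f)δ)/sin δ ≈ 0.593, b = sin(fδ)/sin δ ≈ 1.101.
p = a·p₁ + b·p₂ ≈ (0.693, -0.574, 0.437); φ = arcsin(p_z) ≈ 25.93°, λ = atan2(p_y, p_x) ≈ -39.62°.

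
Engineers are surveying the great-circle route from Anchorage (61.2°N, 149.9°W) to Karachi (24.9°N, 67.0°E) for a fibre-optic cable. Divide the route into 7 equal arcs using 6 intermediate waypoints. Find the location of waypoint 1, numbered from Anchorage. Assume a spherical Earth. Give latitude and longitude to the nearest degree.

The haversine formula gives a central angle δ ≈ 1.551 rad (88.9°) between the endpoints.
Interpolate at f = 1/7 with slerp weights a = sin((1−f)δ)/sin δ ≈ 0.971, b = sin(fδ)/sin δ ≈ 0.220.
p = a·p₁ + b·p₂ ≈ (-0.327, -0.051, 0.944); φ = arcsin(p_z) ≈ 70.68°, λ = atan2(p_y, p_x) ≈ -171.11°.

≈ (71°N, 171°W)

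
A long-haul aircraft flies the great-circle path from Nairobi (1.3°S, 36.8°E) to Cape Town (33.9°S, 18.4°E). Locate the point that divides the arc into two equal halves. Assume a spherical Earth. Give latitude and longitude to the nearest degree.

Write both endpoints as unit vectors p₁, p₂ with components (cos φ cos λ, cos φ sin λ, sin φ).
The central angle between the endpoints is δ = arccos(p₁·p₂) ≈ 0.643 rad (36.9°).
Interpolate at f = 1/2 with slerp weights a = sin((1−f)δ)/sin δ ≈ 0.527, b = sin(fδ)/sin δ ≈ 0.527.
p = a·p₁ + b·p₂ ≈ (0.837, 0.454, -0.306); φ = arcsin(p_z) ≈ -17.81°, λ = atan2(p_y, p_x) ≈ 28.46°.

≈ 18°S, 28°E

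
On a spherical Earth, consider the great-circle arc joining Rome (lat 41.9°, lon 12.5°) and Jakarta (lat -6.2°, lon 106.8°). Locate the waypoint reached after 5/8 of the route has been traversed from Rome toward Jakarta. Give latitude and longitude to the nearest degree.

≈ lat 18°, lon 79°

Convert each endpoint to a unit vector on the sphere (x = cos φ cos λ, y = cos φ sin λ, z = sin φ).
The central angle between the endpoints is δ = arccos(p₁·p₂) ≈ 1.699 rad (97.3°).
Interpolate at f = 5/8 with slerp weights a = sin((1−f)δ)/sin δ ≈ 0.600, b = sin(fδ)/sin δ ≈ 0.880.
p = a·p₁ + b·p₂ ≈ (0.183, 0.935, 0.305); φ = arcsin(p_z) ≈ 17.78°, λ = atan2(p_y, p_x) ≈ 78.93°.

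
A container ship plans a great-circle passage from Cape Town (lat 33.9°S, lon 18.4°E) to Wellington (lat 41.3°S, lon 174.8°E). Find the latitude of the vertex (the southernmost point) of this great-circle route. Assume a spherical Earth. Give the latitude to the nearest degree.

≈ 75°S

The great circle lies in the plane with unit normal n̂ = (p₁ × p₂)/|p₁ × p₂|.
Here n̂_z ≈ +0.255; the vertex latitude is φ_max = arccos|n̂_z| ≈ 75.2°.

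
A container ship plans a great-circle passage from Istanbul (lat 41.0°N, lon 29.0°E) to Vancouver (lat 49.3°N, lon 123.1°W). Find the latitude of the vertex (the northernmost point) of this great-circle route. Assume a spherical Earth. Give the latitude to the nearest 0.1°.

≈ 76.7°N

The great circle lies in the plane with unit normal n̂ = (p₁ × p₂)/|p₁ × p₂|.
Here n̂_z ≈ -0.231; the vertex latitude is φ_max = arccos|n̂_z| ≈ 76.7°.
Check via Clairaut: cos φ_max = |cos φ₁| · sin C = cos(41.0°)·sin(17.8°) ≈ 0.231, again giving ≈ 76.7°.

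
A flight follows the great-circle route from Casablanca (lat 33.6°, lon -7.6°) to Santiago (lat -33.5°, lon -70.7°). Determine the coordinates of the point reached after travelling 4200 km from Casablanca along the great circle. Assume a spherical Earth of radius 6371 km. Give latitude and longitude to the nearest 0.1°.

Convert each endpoint to a unit vector on the sphere (x = cos φ cos λ, y = cos φ sin λ, z = sin φ).
The central angle between the endpoints is δ = arccos(p₁·p₂) ≈ 1.562 rad (89.5°). The total great-circle distance is δ·R ≈ 1.562 × 6371 ≈ 9951 km, so the target fraction is f = 4200/9951 ≈ 0.422.
Interpolate at f ≈ 0.422 with slerp weights a = sin((1−f)δ)/sin δ ≈ 0.785, b = sin(fδ)/sin δ ≈ 0.613.
p = a·p₁ + b·p₂ ≈ (0.817, -0.569, 0.096); φ = arcsin(p_z) ≈ 5.53°, λ = atan2(p_y, p_x) ≈ -34.84°.

≈ lat 5.5°, lon -34.8°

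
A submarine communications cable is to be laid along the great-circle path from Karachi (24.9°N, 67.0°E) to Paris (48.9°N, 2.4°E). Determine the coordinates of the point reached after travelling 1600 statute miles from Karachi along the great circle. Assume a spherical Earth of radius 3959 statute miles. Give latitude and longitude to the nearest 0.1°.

≈ (39.3°N, 45.4°E)

From cos δ = sin φ₁ sin φ₂ + cos φ₁ cos φ₂ cos Δλ, the central angle is δ ≈ 0.961 rad (55.0°). The total great-circle distance is δ·R ≈ 0.961 × 3959 ≈ 3803 mi, so the target fraction is f = 1600/3803 ≈ 0.421.
Interpolate at f ≈ 0.421 with slerp weights a = sin((1−f)δ)/sin δ ≈ 0.644, b = sin(fδ)/sin δ ≈ 0.480.
p = a·p₁ + b·p₂ ≈ (0.544, 0.551, 0.633); φ = arcsin(p_z) ≈ 39.27°, λ = atan2(p_y, p_x) ≈ 45.41°.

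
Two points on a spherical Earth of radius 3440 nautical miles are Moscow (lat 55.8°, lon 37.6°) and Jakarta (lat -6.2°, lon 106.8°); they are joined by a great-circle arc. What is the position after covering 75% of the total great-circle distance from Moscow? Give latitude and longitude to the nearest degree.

≈ lat 12°, lon 96°

Convert each endpoint to a unit vector on the sphere (x = cos φ cos λ, y = cos φ sin λ, z = sin φ).
The central angle between the endpoints is δ = arccos(p₁·p₂) ≈ 1.461 rad (83.7°).
Interpolate at f = 0.75 with slerp weights a = sin((1−f)δ)/sin δ ≈ 0.359, b = sin(fδ)/sin δ ≈ 0.895.
p = a·p₁ + b·p₂ ≈ (-0.097, 0.975, 0.201); φ = arcsin(p_z) ≈ 11.57°, λ = atan2(p_y, p_x) ≈ 95.68°.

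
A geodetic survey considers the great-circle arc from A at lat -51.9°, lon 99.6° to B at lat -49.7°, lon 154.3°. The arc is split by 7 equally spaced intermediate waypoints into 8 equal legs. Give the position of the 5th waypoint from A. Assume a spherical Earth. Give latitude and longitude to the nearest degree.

≈ lat -54°, lon 135°

Write both endpoints as unit vectors p₁, p₂ with components (cos φ cos λ, cos φ sin λ, sin φ).
The central angle between the endpoints is δ = arccos(p₁·p₂) ≈ 0.590 rad (33.8°).
Interpolate at f = 5/8 with slerp weights a = sin((1−f)δ)/sin δ ≈ 0.394, b = sin(fδ)/sin δ ≈ 0.648.
p = a·p₁ + b·p₂ ≈ (-0.418, 0.422, -0.805); φ = arcsin(p_z) ≈ -53.57°, λ = atan2(p_y, p_x) ≈ 134.76°.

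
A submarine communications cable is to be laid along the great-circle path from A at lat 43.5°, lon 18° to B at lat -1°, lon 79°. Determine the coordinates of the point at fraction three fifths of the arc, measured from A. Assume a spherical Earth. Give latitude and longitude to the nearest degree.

Write both endpoints as unit vectors p₁, p₂ with components (cos φ cos λ, cos φ sin λ, sin φ).
The central angle between the endpoints is δ = arccos(p₁·p₂) ≈ 1.224 rad (70.1°).
Interpolate at f = 3/5 with slerp weights a = sin((1−f)δ)/sin δ ≈ 0.500, b = sin(fδ)/sin δ ≈ 0.713.
p = a·p₁ + b·p₂ ≈ (0.481, 0.812, 0.332); φ = arcsin(p_z) ≈ 19.38°, λ = atan2(p_y, p_x) ≈ 59.35°.

≈ lat 19°, lon 59°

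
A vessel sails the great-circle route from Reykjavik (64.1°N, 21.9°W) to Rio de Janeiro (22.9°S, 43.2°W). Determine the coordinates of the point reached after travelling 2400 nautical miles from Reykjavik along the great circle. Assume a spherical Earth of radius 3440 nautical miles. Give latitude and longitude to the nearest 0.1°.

The haversine formula gives a central angle δ ≈ 1.546 rad (88.6°) between the endpoints. The total great-circle distance is δ·R ≈ 1.546 × 3440 ≈ 5318 nmi, so the target fraction is f = 2400/5318 ≈ 0.451.
Interpolate at f ≈ 0.451 with slerp weights a = sin((1−f)δ)/sin δ ≈ 0.750, b = sin(fδ)/sin δ ≈ 0.643.
p = a·p₁ + b·p₂ ≈ (0.736, -0.527, 0.425); φ = arcsin(p_z) ≈ 25.15°, λ = atan2(p_y, p_x) ≈ -35.64°.

≈ (25.1°N, 35.6°W)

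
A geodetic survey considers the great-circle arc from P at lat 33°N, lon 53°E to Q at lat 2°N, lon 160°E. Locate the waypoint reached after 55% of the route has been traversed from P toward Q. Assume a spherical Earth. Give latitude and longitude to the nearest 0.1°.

Convert each endpoint to a unit vector on the sphere (x = cos φ cos λ, y = cos φ sin λ, z = sin φ).
The central angle between the endpoints is δ = arccos(p₁·p₂) ≈ 1.799 rad (103.1°).
Interpolate at f = 0.55 with slerp weights a = sin((1−f)δ)/sin δ ≈ 0.743, b = sin(fδ)/sin δ ≈ 0.858.
p = a·p₁ + b·p₂ ≈ (-0.431, 0.791, 0.435); φ = arcsin(p_z) ≈ 25.77°, λ = atan2(p_y, p_x) ≈ 118.56°.

≈ lat 25.8°N, lon 118.6°E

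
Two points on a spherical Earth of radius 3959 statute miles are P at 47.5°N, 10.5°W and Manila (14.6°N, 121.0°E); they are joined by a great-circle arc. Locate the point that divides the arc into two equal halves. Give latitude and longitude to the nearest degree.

≈ 54°N, 77°E

Write both endpoints as unit vectors p₁, p₂ with components (cos φ cos λ, cos φ sin λ, sin φ).
The central angle between the endpoints is δ = arccos(p₁·p₂) ≈ 1.821 rad (104.3°).
Interpolate at f = 1/2 with slerp weights a = sin((1−f)δ)/sin δ ≈ 0.815, b = sin(fδ)/sin δ ≈ 0.815.
p = a·p₁ + b·p₂ ≈ (0.135, 0.576, 0.806); φ = arcsin(p_z) ≈ 53.74°, λ = atan2(p_y, p_x) ≈ 76.79°.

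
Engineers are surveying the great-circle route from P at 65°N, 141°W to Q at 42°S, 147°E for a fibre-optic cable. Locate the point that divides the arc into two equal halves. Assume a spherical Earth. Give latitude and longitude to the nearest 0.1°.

Write both endpoints as unit vectors p₁, p₂ with components (cos φ cos λ, cos φ sin λ, sin φ).
The central angle between the endpoints is δ = arccos(p₁·p₂) ≈ 2.105 rad (120.6°).
Interpolate at f = 1/2 with slerp weights a = sin((1−f)δ)/sin δ ≈ 1.010, b = sin(fδ)/sin δ ≈ 1.010.
p = a·p₁ + b·p₂ ≈ (-0.961, 0.140, 0.239); φ = arcsin(p_z) ≈ 13.85°, λ = atan2(p_y, p_x) ≈ 171.70°.

≈ 13.9°N, 171.7°E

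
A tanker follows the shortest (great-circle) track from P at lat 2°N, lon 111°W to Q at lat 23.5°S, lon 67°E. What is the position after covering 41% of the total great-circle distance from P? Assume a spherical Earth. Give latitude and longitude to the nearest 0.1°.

≈ lat 62.5°S, lon 101.2°W

Convert each endpoint to a unit vector on the sphere (x = cos φ cos λ, y = cos φ sin λ, z = sin φ).
The central angle between the endpoints is δ = arccos(p₁·p₂) ≈ 2.765 rad (158.4°).
Interpolate at f = 0.41 with slerp weights a = sin((1−f)δ)/sin δ ≈ 2.713, b = sin(fδ)/sin δ ≈ 2.462.
p = a·p₁ + b·p₂ ≈ (-0.089, -0.453, -0.887); φ = arcsin(p_z) ≈ -62.52°, λ = atan2(p_y, p_x) ≈ -101.17°.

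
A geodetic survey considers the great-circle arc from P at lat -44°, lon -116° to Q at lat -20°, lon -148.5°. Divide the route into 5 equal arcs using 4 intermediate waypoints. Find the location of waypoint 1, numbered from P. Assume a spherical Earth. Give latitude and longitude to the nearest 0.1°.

≈ lat -40.0°, lon -124.1°

Write both endpoints as unit vectors p₁, p₂ with components (cos φ cos λ, cos φ sin λ, sin φ).
The central angle between the endpoints is δ = arccos(p₁·p₂) ≈ 0.631 rad (36.1°).
Interpolate at f = 1/5 with slerp weights a = sin((1−f)δ)/sin δ ≈ 0.820, b = sin(fδ)/sin δ ≈ 0.213.
p = a·p₁ + b·p₂ ≈ (-0.429, -0.635, -0.642); φ = arcsin(p_z) ≈ -39.97°, λ = atan2(p_y, p_x) ≈ -124.08°.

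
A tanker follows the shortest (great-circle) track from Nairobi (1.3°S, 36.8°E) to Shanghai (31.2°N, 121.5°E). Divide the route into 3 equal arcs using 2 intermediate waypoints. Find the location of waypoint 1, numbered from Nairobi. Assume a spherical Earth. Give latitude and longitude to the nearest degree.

≈ (13°N, 62°E)

From cos δ = sin φ₁ sin φ₂ + cos φ₁ cos φ₂ cos Δλ, the central angle is δ ≈ 1.504 rad (86.1°).
Interpolate at f = 1/3 with slerp weights a = sin((1−f)δ)/sin δ ≈ 0.845, b = sin(fδ)/sin δ ≈ 0.482.
p = a·p₁ + b·p₂ ≈ (0.461, 0.857, 0.230); φ = arcsin(p_z) ≈ 13.31°, λ = atan2(p_y, p_x) ≈ 61.73°.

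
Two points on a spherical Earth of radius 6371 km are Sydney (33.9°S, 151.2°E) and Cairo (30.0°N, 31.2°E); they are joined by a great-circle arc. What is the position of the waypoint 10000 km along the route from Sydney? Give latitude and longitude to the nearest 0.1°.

≈ 10.7°N, 68.6°E

The haversine formula gives a central angle δ ≈ 2.263 rad (129.7°) between the endpoints. The total great-circle distance is δ·R ≈ 2.263 × 6371 ≈ 14418 km, so the target fraction is f = 10000/14418 ≈ 0.694.
Interpolate at f ≈ 0.694 with slerp weights a = sin((1−f)δ)/sin δ ≈ 0.830, b = sin(fδ)/sin δ ≈ 1.299.
p = a·p₁ + b·p₂ ≈ (0.358, 0.915, 0.186); φ = arcsin(p_z) ≈ 10.74°, λ = atan2(p_y, p_x) ≈ 68.61°.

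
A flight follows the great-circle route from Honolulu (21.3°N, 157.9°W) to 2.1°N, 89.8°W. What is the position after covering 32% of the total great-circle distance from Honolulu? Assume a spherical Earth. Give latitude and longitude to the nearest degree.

≈ 17°N, 135°W

Convert each endpoint to a unit vector on the sphere (x = cos φ cos λ, y = cos φ sin λ, z = sin φ).
The central angle between the endpoints is δ = arccos(p₁·p₂) ≈ 1.202 rad (68.9°).
Interpolate at f = 0.32 with slerp weights a = sin((1−f)δ)/sin δ ≈ 0.782, b = sin(fδ)/sin δ ≈ 0.402.
p = a·p₁ + b·p₂ ≈ (-0.674, -0.676, 0.299); φ = arcsin(p_z) ≈ 17.38°, λ = atan2(p_y, p_x) ≈ -134.89°.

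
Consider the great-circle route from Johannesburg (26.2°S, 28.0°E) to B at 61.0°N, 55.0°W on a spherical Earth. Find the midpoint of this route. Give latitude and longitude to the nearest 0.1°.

≈ 22.0°N, 1.3°E

From cos δ = sin φ₁ sin φ₂ + cos φ₁ cos φ₂ cos Δλ, the central angle is δ ≈ 1.910 rad (109.5°).
Interpolate at f = 1/2 with slerp weights a = sin((1−f)δ)/sin δ ≈ 0.866, b = sin(fδ)/sin δ ≈ 0.866.
p = a·p₁ + b·p₂ ≈ (0.927, 0.021, 0.375); φ = arcsin(p_z) ≈ 22.03°, λ = atan2(p_y, p_x) ≈ 1.29°.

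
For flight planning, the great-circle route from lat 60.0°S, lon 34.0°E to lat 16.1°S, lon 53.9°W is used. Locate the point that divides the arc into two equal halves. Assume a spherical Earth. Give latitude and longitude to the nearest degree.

≈ lat 46°S, lon 27°W

From cos δ = sin φ₁ sin φ₂ + cos φ₁ cos φ₂ cos Δλ, the central angle is δ ≈ 1.310 rad (75.1°).
Interpolate at f = 1/2 with slerp weights a = sin((1−f)δ)/sin δ ≈ 0.631, b = sin(fδ)/sin δ ≈ 0.631.
p = a·p₁ + b·p₂ ≈ (0.618, -0.313, -0.721); φ = arcsin(p_z) ≈ -46.13°, λ = atan2(p_y, p_x) ≈ -26.86°.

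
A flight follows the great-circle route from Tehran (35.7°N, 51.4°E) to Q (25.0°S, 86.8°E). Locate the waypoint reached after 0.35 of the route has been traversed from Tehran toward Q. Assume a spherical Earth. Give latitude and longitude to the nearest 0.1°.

≈ (14.8°N, 65.2°E)

The haversine formula gives a central angle δ ≈ 1.210 rad (69.3°) between the endpoints.
Interpolate at f = 0.35 with slerp weights a = sin((1−f)δ)/sin δ ≈ 0.757, b = sin(fδ)/sin δ ≈ 0.439.
p = a·p₁ + b·p₂ ≈ (0.406, 0.878, 0.256); φ = arcsin(p_z) ≈ 14.82°, λ = atan2(p_y, p_x) ≈ 65.20°.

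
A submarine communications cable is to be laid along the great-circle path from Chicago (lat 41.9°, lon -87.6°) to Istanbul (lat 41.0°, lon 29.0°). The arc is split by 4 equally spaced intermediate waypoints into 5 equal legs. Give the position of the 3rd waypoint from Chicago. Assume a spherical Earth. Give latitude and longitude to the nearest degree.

From cos δ = sin φ₁ sin φ₂ + cos φ₁ cos φ₂ cos Δλ, the central angle is δ ≈ 1.383 rad (79.2°).
Interpolate at f = 3/5 with slerp weights a = sin((1−f)δ)/sin δ ≈ 0.535, b = sin(fδ)/sin δ ≈ 0.751.
p = a·p₁ + b·p₂ ≈ (0.512, -0.123, 0.850); φ = arcsin(p_z) ≈ 58.20°, λ = atan2(p_y, p_x) ≈ -13.49°.

≈ lat 58°, lon -13°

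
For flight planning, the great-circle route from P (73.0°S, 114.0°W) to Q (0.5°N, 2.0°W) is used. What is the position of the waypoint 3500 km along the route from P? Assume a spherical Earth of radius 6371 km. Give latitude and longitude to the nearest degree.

Write both endpoints as unit vectors p₁, p₂ with components (cos φ cos λ, cos φ sin λ, sin φ).
The central angle between the endpoints is δ = arccos(p₁·p₂) ≈ 1.689 rad (96.8°). The total great-circle distance is δ·R ≈ 1.689 × 6371 ≈ 10760 km, so the target fraction is f = 3500/10760 ≈ 0.325.
Interpolate at f ≈ 0.325 with slerp weights a = sin((1−f)δ)/sin δ ≈ 0.915, b = sin(fδ)/sin δ ≈ 0.526.
p = a·p₁ + b·p₂ ≈ (0.417, -0.263, -0.870); φ = arcsin(p_z) ≈ -60.49°, λ = atan2(p_y, p_x) ≈ -32.23°.

≈ (60°S, 32°W)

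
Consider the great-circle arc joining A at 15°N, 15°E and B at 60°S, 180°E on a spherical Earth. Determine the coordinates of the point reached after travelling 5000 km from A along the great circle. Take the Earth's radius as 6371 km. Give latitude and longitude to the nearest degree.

≈ 29°S, 23°E

Write both endpoints as unit vectors p₁, p₂ with components (cos φ cos λ, cos φ sin λ, sin φ).
The central angle between the endpoints is δ = arccos(p₁·p₂) ≈ 2.333 rad (133.7°). The total great-circle distance is δ·R ≈ 2.333 × 6371 ≈ 14865 km, so the target fraction is f = 5000/14865 ≈ 0.336.
Interpolate at f ≈ 0.336 with slerp weights a = sin((1−f)δ)/sin δ ≈ 1.382, b = sin(fδ)/sin δ ≈ 0.977.
p = a·p₁ + b·p₂ ≈ (0.801, 0.346, -0.488); φ = arcsin(p_z) ≈ -29.24°, λ = atan2(p_y, p_x) ≈ 23.33°.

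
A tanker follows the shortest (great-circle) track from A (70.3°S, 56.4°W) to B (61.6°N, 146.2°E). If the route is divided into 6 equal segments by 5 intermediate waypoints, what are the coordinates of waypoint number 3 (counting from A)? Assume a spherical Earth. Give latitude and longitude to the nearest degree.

The haversine formula gives a central angle δ ≈ 2.923 rad (167.5°) between the endpoints.
Interpolate at f = 3/6 with slerp weights a = sin((1−f)δ)/sin δ ≈ 4.582, b = sin(fδ)/sin δ ≈ 4.582.
p = a·p₁ + b·p₂ ≈ (-0.956, -0.074, -0.283); φ = arcsin(p_z) ≈ -16.45°, λ = atan2(p_y, p_x) ≈ -175.56°.

≈ (16°S, 176°W)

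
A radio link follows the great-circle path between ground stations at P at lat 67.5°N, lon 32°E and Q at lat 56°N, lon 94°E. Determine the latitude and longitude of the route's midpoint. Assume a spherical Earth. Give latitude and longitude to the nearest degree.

Write both endpoints as unit vectors p₁, p₂ with components (cos φ cos λ, cos φ sin λ, sin φ).
The central angle between the endpoints is δ = arccos(p₁·p₂) ≈ 0.523 rad (30.0°).
Interpolate at f = 1/2 with slerp weights a = sin((1−f)δ)/sin δ ≈ 0.518, b = sin(fδ)/sin δ ≈ 0.518.
p = a·p₁ + b·p₂ ≈ (0.148, 0.394, 0.907); φ = arcsin(p_z) ≈ 65.13°, λ = atan2(p_y, p_x) ≈ 69.42°.

≈ lat 65°N, lon 69°E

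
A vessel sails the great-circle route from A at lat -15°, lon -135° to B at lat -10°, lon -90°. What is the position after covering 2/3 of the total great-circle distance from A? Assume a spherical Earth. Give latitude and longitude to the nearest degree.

≈ lat -13°, lon -105°

From cos δ = sin φ₁ sin φ₂ + cos φ₁ cos φ₂ cos Δλ, the central angle is δ ≈ 0.770 rad (44.1°).
Interpolate at f = 2/3 with slerp weights a = sin((1−f)δ)/sin δ ≈ 0.365, b = sin(fδ)/sin δ ≈ 0.705.
p = a·p₁ + b·p₂ ≈ (-0.249, -0.944, -0.217); φ = arcsin(p_z) ≈ -12.53°, λ = atan2(p_y, p_x) ≈ -104.78°.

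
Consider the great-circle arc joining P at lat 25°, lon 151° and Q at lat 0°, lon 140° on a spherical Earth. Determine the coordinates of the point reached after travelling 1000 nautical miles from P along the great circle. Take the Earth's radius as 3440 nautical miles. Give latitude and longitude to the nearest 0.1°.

≈ lat 9.7°, lon 144.0°

Convert each endpoint to a unit vector on the sphere (x = cos φ cos λ, y = cos φ sin λ, z = sin φ).
The central angle between the endpoints is δ = arccos(p₁·p₂) ≈ 0.474 rad (27.2°). The total great-circle distance is δ·R ≈ 0.474 × 3440 ≈ 1631 nmi, so the target fraction is f = 1000/1631 ≈ 0.613.
Interpolate at f ≈ 0.613 with slerp weights a = sin((1−f)δ)/sin δ ≈ 0.400, b = sin(fδ)/sin δ ≈ 0.628.
p = a·p₁ + b·p₂ ≈ (-0.798, 0.579, 0.169); φ = arcsin(p_z) ≈ 9.72°, λ = atan2(p_y, p_x) ≈ 144.02°.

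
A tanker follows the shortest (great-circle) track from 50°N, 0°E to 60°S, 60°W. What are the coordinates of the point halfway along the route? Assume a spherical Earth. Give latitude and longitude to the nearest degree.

≈ 6°S, 26°W

Convert each endpoint to a unit vector on the sphere (x = cos φ cos λ, y = cos φ sin λ, z = sin φ).
The central angle between the endpoints is δ = arccos(p₁·p₂) ≈ 2.098 rad (120.2°).
Interpolate at f = 1/2 with slerp weights a = sin((1−f)δ)/sin δ ≈ 1.003, b = sin(fδ)/sin δ ≈ 1.003.
p = a·p₁ + b·p₂ ≈ (0.895, -0.434, -0.100); φ = arcsin(p_z) ≈ -5.75°, λ = atan2(p_y, p_x) ≈ -25.87°.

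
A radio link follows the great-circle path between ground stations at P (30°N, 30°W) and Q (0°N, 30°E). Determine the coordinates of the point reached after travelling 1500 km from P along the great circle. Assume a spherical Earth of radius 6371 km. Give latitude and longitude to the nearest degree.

Convert each endpoint to a unit vector on the sphere (x = cos φ cos λ, y = cos φ sin λ, z = sin φ).
The central angle between the endpoints is δ = arccos(p₁·p₂) ≈ 1.123 rad (64.3°). The total great-circle distance is δ·R ≈ 1.123 × 6371 ≈ 7154 km, so the target fraction is f = 1500/7154 ≈ 0.210.
Interpolate at f ≈ 0.210 with slerp weights a = sin((1−f)δ)/sin δ ≈ 0.860, b = sin(fδ)/sin δ ≈ 0.259.
p = a·p₁ + b·p₂ ≈ (0.869, -0.243, 0.430); φ = arcsin(p_z) ≈ 25.48°, λ = atan2(p_y, p_x) ≈ -15.63°.

≈ (25°N, 16°W)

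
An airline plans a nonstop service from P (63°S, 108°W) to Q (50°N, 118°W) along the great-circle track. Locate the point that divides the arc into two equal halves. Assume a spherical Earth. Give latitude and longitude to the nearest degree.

≈ (7°S, 114°W)

Convert each endpoint to a unit vector on the sphere (x = cos φ cos λ, y = cos φ sin λ, z = sin φ).
The central angle between the endpoints is δ = arccos(p₁·p₂) ≈ 1.977 rad (113.3°).
Interpolate at f = 1/2 with slerp weights a = sin((1−f)δ)/sin δ ≈ 0.909, b = sin(fδ)/sin δ ≈ 0.909.
p = a·p₁ + b·p₂ ≈ (-0.402, -0.909, -0.114); φ = arcsin(p_z) ≈ -6.52°, λ = atan2(p_y, p_x) ≈ -113.86°.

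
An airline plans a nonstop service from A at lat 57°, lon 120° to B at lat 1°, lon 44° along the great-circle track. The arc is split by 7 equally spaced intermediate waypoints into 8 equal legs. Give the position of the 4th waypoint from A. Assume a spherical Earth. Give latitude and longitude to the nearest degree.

Convert each endpoint to a unit vector on the sphere (x = cos φ cos λ, y = cos φ sin λ, z = sin φ).
The central angle between the endpoints is δ = arccos(p₁·p₂) ≈ 1.424 rad (81.6°).
Interpolate at f = 4/8 with slerp weights a = sin((1−f)δ)/sin δ ≈ 0.660, b = sin(fδ)/sin δ ≈ 0.660.
p = a·p₁ + b·p₂ ≈ (0.295, 0.770, 0.565); φ = arcsin(p_z) ≈ 34.43°, λ = atan2(p_y, p_x) ≈ 69.03°.

≈ lat 34°, lon 69°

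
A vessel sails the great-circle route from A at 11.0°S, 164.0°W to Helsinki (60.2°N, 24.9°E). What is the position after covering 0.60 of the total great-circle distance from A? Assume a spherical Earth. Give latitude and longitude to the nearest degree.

≈ 66°N, 178°W

The haversine formula gives a central angle δ ≈ 2.275 rad (130.4°) between the endpoints.
Interpolate at f = 0.60 with slerp weights a = sin((1−f)δ)/sin δ ≈ 1.036, b = sin(fδ)/sin δ ≈ 1.285.
p = a·p₁ + b·p₂ ≈ (-0.399, -0.012, 0.917); φ = arcsin(p_z) ≈ 66.50°, λ = atan2(p_y, p_x) ≈ -178.34°.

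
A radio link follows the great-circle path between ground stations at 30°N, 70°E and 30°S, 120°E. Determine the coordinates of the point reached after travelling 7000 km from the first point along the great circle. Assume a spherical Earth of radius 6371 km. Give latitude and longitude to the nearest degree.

≈ 20°S, 110°E

Write both endpoints as unit vectors p₁, p₂ with components (cos φ cos λ, cos φ sin λ, sin φ).
The central angle between the endpoints is δ = arccos(p₁·p₂) ≈ 1.337 rad (76.6°). The total great-circle distance is δ·R ≈ 1.337 × 6371 ≈ 8515 km, so the target fraction is f = 7000/8515 ≈ 0.822.
Interpolate at f ≈ 0.822 with slerp weights a = sin((1−f)δ)/sin δ ≈ 0.242, b = sin(fδ)/sin δ ≈ 0.916.
p = a·p₁ + b·p₂ ≈ (-0.325, 0.884, -0.337); φ = arcsin(p_z) ≈ -19.68°, λ = atan2(p_y, p_x) ≈ 110.17°.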